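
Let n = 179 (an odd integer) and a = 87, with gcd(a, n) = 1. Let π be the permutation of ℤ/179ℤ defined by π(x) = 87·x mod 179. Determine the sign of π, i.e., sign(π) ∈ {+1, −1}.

+1

Start at x=110: 110 → 83 → 61 → 116 → 68 → 9 → 67 → … (one orbit).
π_87 has 3 disjoint cycles with lengths [89, 89, 1] on {0,…,178}.
With 3 cycles on 179 points, sign = (−1)^{179−3} = +1.
Via Zolotarev, sign(π_{87}) = (87|179) = +1.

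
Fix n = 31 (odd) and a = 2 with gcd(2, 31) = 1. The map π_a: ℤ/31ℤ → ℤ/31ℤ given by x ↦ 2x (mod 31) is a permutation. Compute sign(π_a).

Start at x=1: 1 → 2 → 4 → 8 → 16 → 1 (one orbit).
Cycle lengths of π_2 on ℤ/31ℤ: [5, 5, 5, 5, 5, 5, 1]; 7 cycles in total.
7 cycles on 31: each ℓ→(−1)^(ℓ−1), product (−1)^24 = +1.
Via Zolotarev, sign(π_{2}) = (2|31) = +1.

+1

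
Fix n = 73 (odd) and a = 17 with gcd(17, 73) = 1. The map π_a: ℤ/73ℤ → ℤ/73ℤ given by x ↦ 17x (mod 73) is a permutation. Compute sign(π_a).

Start at x=72: 72 → 56 → 3 → 51 → 64 → 66 → 27 → … (one orbit).
π_17 has 4 disjoint cycles with lengths [24, 24, 24, 1] on {0,…,72}.
sign(π) = (−1)^{n − #cycles} = (−1)^{73−4} = (−1)^69 = -1.

-1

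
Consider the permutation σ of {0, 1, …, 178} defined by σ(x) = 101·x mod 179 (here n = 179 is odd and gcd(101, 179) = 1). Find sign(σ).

Start at x=75: 75 → 57 → 29 → 65 → 121 → 49 → 116 → … (one orbit).
Decompose π into cycles: lengths [89, 89, 1] (3 cycles, including the fixed point 0).
Σ(ℓ_i−1) = 179−3 = 176; sign = (−1)^176 = +1.

+1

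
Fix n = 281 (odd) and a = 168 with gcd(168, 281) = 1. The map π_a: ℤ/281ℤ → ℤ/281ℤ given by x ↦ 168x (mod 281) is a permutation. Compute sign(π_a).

Start at x=1: 1 → 168 → 124 → 38 → 202 → 216 → 39 → … (one orbit).
6 cycles of lengths [56, 56, 56, 56, 56, 1].
sign(π) = (−1)^{n − #cycles} = (−1)^{281−6} = (−1)^275 = -1.

-1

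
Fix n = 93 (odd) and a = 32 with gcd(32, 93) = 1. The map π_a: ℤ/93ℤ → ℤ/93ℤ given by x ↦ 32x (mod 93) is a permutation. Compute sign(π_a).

-1

Trace 32: π^k(32) = [32, 1] for k=0..1.
The orbit structure of x ↦ 32x mod 93: 62 orbits of sizes [2, 2, 2, 2, 2, 2, 2, 2, 2, 2, 2, 2, 2, 2, 2, 2, 2, 2, 2, 2, 2, 2, 2, 2, 2, 2, 2, 2, 2, 2, 2, 1, 1, 1, 1, 1, 1, 1, 1, 1, 1, 1, 1, 1, 1, 1, 1, 1, 1, 1, 1, 1, 1, 1, 1, 1, 1, 1, 1, 1, 1, 1].
sign(π) = (−1)^{n − #cycles} = (−1)^{93−62} = (−1)^31 = -1.
The Jacobi symbol (32|93) = -1 (Zolotarev) agrees.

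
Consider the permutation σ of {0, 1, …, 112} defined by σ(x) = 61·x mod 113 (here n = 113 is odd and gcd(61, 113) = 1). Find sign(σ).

+1

Orbit of 7 under x↦61x: [7, 88, 57, 87, 109, 95, 32]… (length divides ord_113(61)).
Cycle lengths of π_61 on ℤ/113ℤ: [56, 56, 1]; 3 cycles in total.
sign(π) = (−1)^{n − #cycles} = (−1)^{113−3} = (−1)^110 = +1.
Check: (61/113) = +1 by Zolotarev.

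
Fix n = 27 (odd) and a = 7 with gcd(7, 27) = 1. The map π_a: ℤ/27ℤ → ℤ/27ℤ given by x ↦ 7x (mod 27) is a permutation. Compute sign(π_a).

+1

Orbit of 25 under x↦7x: [25, 13, 10, 16, 4, 1, 7]… (length divides ord_27(7)).
The orbit structure of x ↦ 7x mod 27: 7 orbits of sizes [9, 9, 3, 3, 1, 1, 1].
7 cycles on 27: each ℓ→(−1)^(ℓ−1), product (−1)^20 = +1.
(7|27)_J = +1 (Zolotarev's lemma cross-check).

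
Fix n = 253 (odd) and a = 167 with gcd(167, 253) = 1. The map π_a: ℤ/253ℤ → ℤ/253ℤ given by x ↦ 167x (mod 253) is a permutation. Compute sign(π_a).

Orbit of 31 under x↦167x: [31, 117, 58, 72, 133, 200, 4]… (length divides ord_253(167)).
π_167 has 6 disjoint cycles with lengths [110, 110, 11, 11, 10, 1] on {0,…,252}.
253 − 6 = 247 transpositions; sign(π) = (−1)^247 = -1.

-1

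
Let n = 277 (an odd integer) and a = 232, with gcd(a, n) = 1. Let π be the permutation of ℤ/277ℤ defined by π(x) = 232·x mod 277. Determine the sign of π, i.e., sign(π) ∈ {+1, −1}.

-1

Trace 177: π^k(177) = [177, 68, 264, 31, 267, 173, 248] for k=0..6.
Cycle lengths of π_232 on ℤ/277ℤ: [276, 1]; 2 cycles in total.
sign(π) = (−1)^{n − #cycles} = (−1)^{277−2} = (−1)^275 = -1.
Via Zolotarev, sign(π_{232}) = (232|277) = -1.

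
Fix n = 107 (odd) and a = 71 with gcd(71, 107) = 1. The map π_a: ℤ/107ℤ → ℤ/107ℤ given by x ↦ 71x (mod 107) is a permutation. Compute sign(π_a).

-1

Trace 90: π^k(90) = [90, 77, 10, 68, 13, 67, 49] for k=0..6.
π_71 has 2 disjoint cycles with lengths [106, 1] on {0,…,106}.
With 2 cycles on 107 points, sign = (−1)^{107−2} = -1.
Via Zolotarev, sign(π_{71}) = (71|107) = -1.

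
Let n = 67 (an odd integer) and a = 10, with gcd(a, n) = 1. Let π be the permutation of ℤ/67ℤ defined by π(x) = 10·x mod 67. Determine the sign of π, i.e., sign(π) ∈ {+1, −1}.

Orbit of 33 under x↦10x: [33, 62, 17, 36, 25, 49, 21]… (length divides ord_67(10)).
Cycle type of π: 33×2 + 1; total 3 cycles.
With 3 cycles on 67 points, sign = (−1)^{67−3} = +1.
Via Zolotarev, sign(π_{10}) = (10|67) = +1.

+1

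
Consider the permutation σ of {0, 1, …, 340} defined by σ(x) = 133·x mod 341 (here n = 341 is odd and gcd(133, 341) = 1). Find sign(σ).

Orbit of 111 under x↦133x: [111, 100, 1, 133, 298, 78, 144]… (length divides ord_341(133)).
Cycle type of π: 15×22 + 1×11; total 33 cycles.
With 33 cycles on 341 points, sign = (−1)^{341−33} = +1.
The Jacobi symbol (133|341) = +1 (Zolotarev) agrees.

+1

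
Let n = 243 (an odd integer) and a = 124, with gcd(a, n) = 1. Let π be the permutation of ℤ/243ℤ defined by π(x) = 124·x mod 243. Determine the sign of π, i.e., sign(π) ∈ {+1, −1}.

Orbit of 49 under x↦124x: [49, 1, 124, 67, 46, 115, 166]… (length divides ord_243(124)).
π_124 has 11 disjoint cycles with lengths [81, 81, 27, 27, 9, 9, 3, 3, 1, 1, 1] on {0,…,242}.
11 cycles on 243: each ℓ→(−1)^(ℓ−1), product (−1)^232 = +1.
Zolotarev: (124|243) = +1, matching the cycle-count sign.

+1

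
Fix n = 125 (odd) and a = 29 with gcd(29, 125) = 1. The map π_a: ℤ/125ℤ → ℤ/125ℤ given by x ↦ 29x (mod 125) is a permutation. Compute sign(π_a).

Trace 54: π^k(54) = [54, 66, 39, 6, 49, 46, 84] for k=0..6.
π_29 has 7 disjoint cycles with lengths [50, 50, 10, 10, 2, 2, 1] on {0,…,124}.
125 − 7 = 118 transpositions; sign(π) = (−1)^118 = +1.
Via Zolotarev, sign(π_{29}) = (29|125) = +1.

+1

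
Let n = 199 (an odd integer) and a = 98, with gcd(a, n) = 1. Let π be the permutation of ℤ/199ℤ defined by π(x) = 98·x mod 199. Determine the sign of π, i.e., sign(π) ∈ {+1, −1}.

Trace 25: π^k(25) = [25, 62, 106, 40, 139, 90, 64] for k=0..6.
Decompose π into cycles: lengths [33, 33, 33, 33, 33, 33, 1] (7 cycles, including the fixed point 0).
n − c = 199 − 7 = 192; sign = (−1)^192 = +1.
Check: (98/199) = +1 by Zolotarev.

+1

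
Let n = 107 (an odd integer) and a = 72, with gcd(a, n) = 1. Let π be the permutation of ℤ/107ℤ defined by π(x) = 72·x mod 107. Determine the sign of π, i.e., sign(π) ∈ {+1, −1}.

Orbit of 83 under x↦72x: [83, 91, 25, 88, 23, 51, 34]… (length divides ord_107(72)).
Cycle lengths of π_72 on ℤ/107ℤ: [106, 1]; 2 cycles in total.
107 − 2 = 105 transpositions; sign(π) = (−1)^105 = -1.

-1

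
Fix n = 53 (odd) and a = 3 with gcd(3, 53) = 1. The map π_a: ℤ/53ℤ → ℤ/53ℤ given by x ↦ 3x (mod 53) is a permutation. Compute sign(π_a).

-1

Trace 32: π^k(32) = [32, 43, 23, 16, 48, 38, 8] for k=0..6.
π_3 has 2 disjoint cycles with lengths [52, 1] on {0,…,52}.
With 2 cycles on 53 points, sign = (−1)^{53−2} = -1.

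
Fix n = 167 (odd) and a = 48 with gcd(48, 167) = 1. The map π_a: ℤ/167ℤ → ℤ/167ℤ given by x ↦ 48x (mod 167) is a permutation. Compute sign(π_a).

Start at x=76: 76 → 141 → 88 → 49 → 14 → 4 → 25 → … (one orbit).
Decompose π into cycles: lengths [83, 83, 1] (3 cycles, including the fixed point 0).
n − c = 167 − 3 = 164; sign = (−1)^164 = +1.

+1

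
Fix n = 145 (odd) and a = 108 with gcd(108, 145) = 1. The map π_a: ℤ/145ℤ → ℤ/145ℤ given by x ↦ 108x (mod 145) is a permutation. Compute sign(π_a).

+1

Start at x=16: 16 → 133 → 9 → 102 → 141 → 3 → 34 → … (one orbit).
Cycle type of π: 28×5 + 4 + 1; total 7 cycles.
7 cycles on 145: each ℓ→(−1)^(ℓ−1), product (−1)^138 = +1.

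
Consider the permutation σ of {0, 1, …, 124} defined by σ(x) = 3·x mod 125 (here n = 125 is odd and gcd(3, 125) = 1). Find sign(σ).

-1

Trace 81: π^k(81) = [81, 118, 104, 62, 61, 58, 49] for k=0..6.
Cycle type of π: 100 + 20 + 4 + 1; total 4 cycles.
Σ(ℓ_i−1) = 125−4 = 121; sign = (−1)^121 = -1.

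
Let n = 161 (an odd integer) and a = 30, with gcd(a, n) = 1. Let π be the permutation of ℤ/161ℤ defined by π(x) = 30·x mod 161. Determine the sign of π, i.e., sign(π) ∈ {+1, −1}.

-1

Trace 79: π^k(79) = [79, 116, 99, 72, 67, 78, 86] for k=0..6.
6 cycles of lengths [66, 66, 22, 3, 3, 1].
161 − 6 = 155 transpositions; sign(π) = (−1)^155 = -1.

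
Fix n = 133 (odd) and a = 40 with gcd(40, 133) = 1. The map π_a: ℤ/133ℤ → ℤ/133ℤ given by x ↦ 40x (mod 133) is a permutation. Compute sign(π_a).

+1

Start at x=129: 129 → 106 → 117 → 25 → 69 → 100 → 10 → … (one orbit).
Decompose π into cycles: lengths [18, 18, 18, 18, 18, 18, 18, 6, 1] (9 cycles, including the fixed point 0).
sign(π) = (−1)^{n − #cycles} = (−1)^{133−9} = (−1)^124 = +1.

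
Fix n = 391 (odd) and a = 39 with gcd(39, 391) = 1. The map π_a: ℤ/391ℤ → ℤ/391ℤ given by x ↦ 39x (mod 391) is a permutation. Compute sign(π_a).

Start at x=363: 363 → 81 → 31 → 36 → 231 → 16 → 233 → … (one orbit).
The orbit structure of x ↦ 39x mod 391: 6 orbits of sizes [176, 176, 16, 11, 11, 1].
391 − 6 = 385 transpositions; sign(π) = (−1)^385 = -1.

-1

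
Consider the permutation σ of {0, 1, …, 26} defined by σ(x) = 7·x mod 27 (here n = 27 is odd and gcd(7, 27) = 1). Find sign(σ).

+1

Orbit of 4 under x↦7x: [4, 1, 7, 22, 19, 25, 13]… (length divides ord_27(7)).
π_7 has 7 disjoint cycles with lengths [9, 9, 3, 3, 1, 1, 1] on {0,…,26}.
Σ(ℓ_i−1) = 27−7 = 20; sign = (−1)^20 = +1.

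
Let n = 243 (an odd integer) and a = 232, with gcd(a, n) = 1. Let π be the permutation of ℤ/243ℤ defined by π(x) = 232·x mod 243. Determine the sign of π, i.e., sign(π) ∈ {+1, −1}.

+1

Orbit of 169 under x↦232x: [169, 85, 37, 79, 103, 82, 70]… (length divides ord_243(232)).
The orbit structure of x ↦ 232x mod 243: 11 orbits of sizes [81, 81, 27, 27, 9, 9, 3, 3, 1, 1, 1].
11 cycles on 243: each ℓ→(−1)^(ℓ−1), product (−1)^232 = +1.
(232|243)_J = +1 (Zolotarev's lemma cross-check).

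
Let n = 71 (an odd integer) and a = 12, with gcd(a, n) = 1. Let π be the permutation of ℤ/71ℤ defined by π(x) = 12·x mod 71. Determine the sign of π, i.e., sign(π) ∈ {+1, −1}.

+1

Start at x=40: 40 → 54 → 9 → 37 → 18 → 3 → 36 → … (one orbit).
Cycle lengths of π_12 on ℤ/71ℤ: [35, 35, 1]; 3 cycles in total.
sign(π) = (−1)^{n − #cycles} = (−1)^{71−3} = (−1)^68 = +1.
Check: (12/71) = +1 by Zolotarev.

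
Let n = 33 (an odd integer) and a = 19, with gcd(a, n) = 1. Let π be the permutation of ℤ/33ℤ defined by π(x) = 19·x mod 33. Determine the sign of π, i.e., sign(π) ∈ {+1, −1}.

Start at x=13: 13 → 16 → 7 → 1 → 19 → 31 → 28 → … (one orbit).
Cycle type of π: 10×3 + 1×3; total 6 cycles.
Σ(ℓ_i−1) = 33−6 = 27; sign = (−1)^27 = -1.

-1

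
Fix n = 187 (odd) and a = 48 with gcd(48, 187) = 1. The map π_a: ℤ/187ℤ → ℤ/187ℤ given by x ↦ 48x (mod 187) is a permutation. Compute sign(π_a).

-1

Trace 137: π^k(137) = [137, 31, 179, 177, 81, 148, 185] for k=0..6.
Decompose π into cycles: lengths [80, 80, 16, 5, 5, 1] (6 cycles, including the fixed point 0).
187 − 6 = 181 transpositions; sign(π) = (−1)^181 = -1.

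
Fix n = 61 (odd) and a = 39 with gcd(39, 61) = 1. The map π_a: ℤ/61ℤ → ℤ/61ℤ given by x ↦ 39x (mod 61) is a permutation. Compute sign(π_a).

+1

Start at x=39: 39 → 57 → 27 → 16 → 14 → 58 → 5 → … (one orbit).
3 cycles of lengths [30, 30, 1].
With 3 cycles on 61 points, sign = (−1)^{61−3} = +1.
Via Zolotarev, sign(π_{39}) = (39|61) = +1.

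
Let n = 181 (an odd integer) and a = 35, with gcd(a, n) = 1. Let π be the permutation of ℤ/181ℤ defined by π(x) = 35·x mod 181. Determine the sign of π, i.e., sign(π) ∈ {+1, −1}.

-1

Trace 139: π^k(139) = [139, 159, 135, 19, 122, 107, 125] for k=0..6.
Cycle lengths of π_35 on ℤ/181ℤ: [20, 20, 20, 20, 20, 20, 20, 20, 20, 1]; 10 cycles in total.
With 10 cycles on 181 points, sign = (−1)^{181−10} = -1.
The Jacobi symbol (35|181) = -1 (Zolotarev) agrees.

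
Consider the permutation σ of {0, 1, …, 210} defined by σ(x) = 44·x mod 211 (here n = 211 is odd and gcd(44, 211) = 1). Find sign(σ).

Trace 100: π^k(100) = [100, 180, 113, 119, 172, 183, 34] for k=0..6.
π_44 has 3 disjoint cycles with lengths [105, 105, 1] on {0,…,210}.
Σ(ℓ_i−1) = 211−3 = 208; sign = (−1)^208 = +1.
Via Zolotarev, sign(π_{44}) = (44|211) = +1.

+1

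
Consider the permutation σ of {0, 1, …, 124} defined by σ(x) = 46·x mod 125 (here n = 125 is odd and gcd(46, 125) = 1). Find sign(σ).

Trace 116: π^k(116) = [116, 86, 81, 101, 21, 91, 61] for k=0..6.
The orbit structure of x ↦ 46x mod 125: 13 orbits of sizes [25, 25, 25, 25, 5, 5, 5, 5, 1, 1, 1, 1, 1].
125 − 13 = 112 transpositions; sign(π) = (−1)^112 = +1.

+1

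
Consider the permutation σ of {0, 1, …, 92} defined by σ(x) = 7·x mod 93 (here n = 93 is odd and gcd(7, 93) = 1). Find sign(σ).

Orbit of 25 under x↦7x: [25, 82, 16, 19, 40, 1, 7]… (length divides ord_93(7)).
9 cycles of lengths [15, 15, 15, 15, 15, 15, 1, 1, 1].
Σ(ℓ_i−1) = 93−9 = 84; sign = (−1)^84 = +1.
The Jacobi symbol (7|93) = +1 (Zolotarev) agrees.

+1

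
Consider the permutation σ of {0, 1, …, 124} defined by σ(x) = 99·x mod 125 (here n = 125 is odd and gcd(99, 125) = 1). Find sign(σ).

+1

Trace 24: π^k(24) = [24, 1, 99, 51, 49, 101, 124] for k=0..6.
Cycle type of π: 10×10 + 2×12 + 1; total 23 cycles.
sign(π) = (−1)^{n − #cycles} = (−1)^{125−23} = (−1)^102 = +1.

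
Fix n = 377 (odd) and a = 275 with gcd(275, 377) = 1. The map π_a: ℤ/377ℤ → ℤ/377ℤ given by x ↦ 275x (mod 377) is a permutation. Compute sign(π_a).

Orbit of 214 under x↦275x: [214, 38, 271, 256, 278, 296, 345]… (length divides ord_377(275)).
Cycle lengths of π_275 on ℤ/377ℤ: [84, 84, 84, 84, 28, 12, 1]; 7 cycles in total.
sign(π) = (−1)^{n − #cycles} = (−1)^{377−7} = (−1)^370 = +1.
(275|377)_J = +1 (Zolotarev's lemma cross-check).

+1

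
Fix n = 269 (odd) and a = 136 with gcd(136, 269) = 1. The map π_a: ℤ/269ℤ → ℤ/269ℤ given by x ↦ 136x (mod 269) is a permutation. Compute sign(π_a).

Trace 62: π^k(62) = [62, 93, 5, 142, 213, 185, 143] for k=0..6.
5 cycles of lengths [67, 67, 67, 67, 1].
sign(π) = (−1)^{n − #cycles} = (−1)^{269−5} = (−1)^264 = +1.
The Jacobi symbol (136|269) = +1 (Zolotarev) agrees.

+1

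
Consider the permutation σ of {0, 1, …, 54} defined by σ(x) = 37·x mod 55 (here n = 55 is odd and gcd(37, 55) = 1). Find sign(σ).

-1

Start at x=48: 48 → 16 → 42 → 14 → 23 → 26 → 27 → … (one orbit).
Decompose π into cycles: lengths [20, 20, 5, 5, 4, 1] (6 cycles, including the fixed point 0).
n − c = 55 − 6 = 49; sign = (−1)^49 = -1.
Zolotarev: (37|55) = -1, matching the cycle-count sign.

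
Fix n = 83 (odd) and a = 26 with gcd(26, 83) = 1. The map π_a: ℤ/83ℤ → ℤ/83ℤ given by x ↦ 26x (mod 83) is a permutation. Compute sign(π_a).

Trace 40: π^k(40) = [40, 44, 65, 30, 33, 28, 64] for k=0..6.
The orbit structure of x ↦ 26x mod 83: 3 orbits of sizes [41, 41, 1].
n − c = 83 − 3 = 80; sign = (−1)^80 = +1.

+1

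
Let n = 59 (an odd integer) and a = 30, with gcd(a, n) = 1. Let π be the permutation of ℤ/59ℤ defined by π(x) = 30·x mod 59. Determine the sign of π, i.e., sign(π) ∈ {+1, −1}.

-1

Start at x=37: 37 → 48 → 24 → 12 → 6 → 3 → 31 → … (one orbit).
π_30 has 2 disjoint cycles with lengths [58, 1] on {0,…,58}.
sign(π) = (−1)^{n − #cycles} = (−1)^{59−2} = (−1)^57 = -1.
The Jacobi symbol (30|59) = -1 (Zolotarev) agrees.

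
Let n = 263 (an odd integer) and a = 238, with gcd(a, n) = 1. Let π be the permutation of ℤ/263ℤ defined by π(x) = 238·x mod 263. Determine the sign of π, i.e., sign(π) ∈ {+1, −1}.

Start at x=193: 193 → 172 → 171 → 196 → 97 → 205 → 135 → … (one orbit).
Cycle lengths of π_238 on ℤ/263ℤ: [262, 1]; 2 cycles in total.
n − c = 263 − 2 = 261; sign = (−1)^261 = -1.
Zolotarev: (238|263) = -1, matching the cycle-count sign.

-1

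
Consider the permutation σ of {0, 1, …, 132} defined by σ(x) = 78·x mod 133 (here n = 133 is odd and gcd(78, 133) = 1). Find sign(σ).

Trace 8: π^k(8) = [8, 92, 127, 64, 71, 85, 113] for k=0..6.
Cycle type of π: 18×7 + 1×7; total 14 cycles.
sign(π) = (−1)^{n − #cycles} = (−1)^{133−14} = (−1)^119 = -1.
Check: (78/133) = -1 by Zolotarev.

-1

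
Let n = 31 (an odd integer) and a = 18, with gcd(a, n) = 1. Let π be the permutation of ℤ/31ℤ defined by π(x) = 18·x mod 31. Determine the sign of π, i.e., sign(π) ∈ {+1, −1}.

+1

Start at x=4: 4 → 10 → 25 → 16 → 9 → 7 → 2 → … (one orbit).
3 cycles of lengths [15, 15, 1].
3 cycles on 31: each ℓ→(−1)^(ℓ−1), product (−1)^28 = +1.
Check: (18/31) = +1 by Zolotarev.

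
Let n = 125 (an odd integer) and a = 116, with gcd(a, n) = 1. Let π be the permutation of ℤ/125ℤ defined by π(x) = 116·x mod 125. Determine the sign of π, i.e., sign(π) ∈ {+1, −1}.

+1

Trace 6: π^k(6) = [6, 71, 111, 1, 116, 81, 21] for k=0..6.
The orbit structure of x ↦ 116x mod 125: 13 orbits of sizes [25, 25, 25, 25, 5, 5, 5, 5, 1, 1, 1, 1, 1].
sign(π) = (−1)^{n − #cycles} = (−1)^{125−13} = (−1)^112 = +1.
Check: (116/125) = +1 by Zolotarev.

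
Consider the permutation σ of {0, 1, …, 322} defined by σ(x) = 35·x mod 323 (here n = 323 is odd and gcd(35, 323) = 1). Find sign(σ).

+1

Trace 137: π^k(137) = [137, 273, 188, 120, 1, 35, 256] for k=0..6.
Decompose π into cycles: lengths [9, 9, 9, 9, 9, 9, 9, 9, 9, 9, 9, 9, 9, 9, 9, 9, 9, 9, 9, 9, 9, 9, 9, 9, 9, 9, 9, 9, 9, 9, 9, 9, 9, 9, 1, 1, 1, 1, 1, 1, 1, 1, 1, 1, 1, 1, 1, 1, 1, 1, 1] (51 cycles, including the fixed point 0).
51 cycles on 323: each ℓ→(−1)^(ℓ−1), product (−1)^272 = +1.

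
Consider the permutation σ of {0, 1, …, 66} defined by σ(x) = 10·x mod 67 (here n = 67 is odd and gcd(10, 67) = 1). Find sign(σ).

+1

Trace 40: π^k(40) = [40, 65, 47, 1, 10, 33, 62] for k=0..6.
Cycle type of π: 33×2 + 1; total 3 cycles.
n − c = 67 − 3 = 64; sign = (−1)^64 = +1.
The Jacobi symbol (10|67) = +1 (Zolotarev) agrees.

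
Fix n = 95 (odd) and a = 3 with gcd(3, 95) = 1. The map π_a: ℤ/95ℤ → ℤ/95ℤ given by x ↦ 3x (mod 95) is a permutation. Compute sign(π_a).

+1

Orbit of 66 under x↦3x: [66, 8, 24, 72, 26, 78, 44]… (length divides ord_95(3)).
Cycle lengths of π_3 on ℤ/95ℤ: [36, 36, 18, 4, 1]; 5 cycles in total.
95 − 5 = 90 transpositions; sign(π) = (−1)^90 = +1.
Via Zolotarev, sign(π_{3}) = (3|95) = +1.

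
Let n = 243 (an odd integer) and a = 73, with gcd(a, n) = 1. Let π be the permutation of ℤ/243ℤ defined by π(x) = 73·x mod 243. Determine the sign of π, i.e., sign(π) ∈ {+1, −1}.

Start at x=154: 154 → 64 → 55 → 127 → 37 → 28 → 100 → … (one orbit).
27 cycles of lengths [27, 27, 27, 27, 27, 27, 9, 9, 9, 9, 9, 9, 3, 3, 3, 3, 3, 3, 1, 1, 1, 1, 1, 1, 1, 1, 1].
n − c = 243 − 27 = 216; sign = (−1)^216 = +1.
(73|243)_J = +1 (Zolotarev's lemma cross-check).

+1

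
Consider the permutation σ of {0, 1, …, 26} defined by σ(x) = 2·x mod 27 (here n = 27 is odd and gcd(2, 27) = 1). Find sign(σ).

-1

Orbit of 1 under x↦2x: [1, 2, 4, 8, 16, 5, 10]… (length divides ord_27(2)).
Cycle type of π: 18 + 6 + 2 + 1; total 4 cycles.
With 4 cycles on 27 points, sign = (−1)^{27−4} = -1.
(2|27)_J = -1 (Zolotarev's lemma cross-check).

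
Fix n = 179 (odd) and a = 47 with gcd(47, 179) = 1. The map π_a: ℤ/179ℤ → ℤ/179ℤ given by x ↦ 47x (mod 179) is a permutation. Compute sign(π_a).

+1

Start at x=80: 80 → 1 → 47 → 61 → 3 → 141 → 4 → … (one orbit).
3 cycles of lengths [89, 89, 1].
n − c = 179 − 3 = 176; sign = (−1)^176 = +1.
Via Zolotarev, sign(π_{47}) = (47|179) = +1.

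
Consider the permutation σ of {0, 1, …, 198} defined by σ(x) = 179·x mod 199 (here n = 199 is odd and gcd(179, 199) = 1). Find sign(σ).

Start at x=61: 61 → 173 → 122 → 147 → 45 → 95 → 90 → … (one orbit).
Decompose π into cycles: lengths [198, 1] (2 cycles, including the fixed point 0).
With 2 cycles on 199 points, sign = (−1)^{199−2} = -1.

-1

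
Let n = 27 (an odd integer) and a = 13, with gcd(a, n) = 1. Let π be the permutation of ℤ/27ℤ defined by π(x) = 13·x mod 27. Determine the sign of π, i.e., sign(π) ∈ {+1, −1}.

Start at x=10: 10 → 22 → 16 → 19 → 4 → 25 → 1 → … (one orbit).
7 cycles of lengths [9, 9, 3, 3, 1, 1, 1].
27 − 7 = 20 transpositions; sign(π) = (−1)^20 = +1.

+1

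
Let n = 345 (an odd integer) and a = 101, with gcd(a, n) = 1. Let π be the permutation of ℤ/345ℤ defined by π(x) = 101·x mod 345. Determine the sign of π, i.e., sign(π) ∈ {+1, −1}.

Trace 1: π^k(1) = [1, 101, 196, 131, 121, 146, 256] for k=0..6.
π_101 has 30 disjoint cycles with lengths [22, 22, 22, 22, 22, 22, 22, 22, 22, 22, 11, 11, 11, 11, 11, 11, 11, 11, 11, 11, 2, 2, 2, 2, 2, 1, 1, 1, 1, 1] on {0,…,344}.
With 30 cycles on 345 points, sign = (−1)^{345−30} = -1.
Zolotarev: (101|345) = -1, matching the cycle-count sign.

-1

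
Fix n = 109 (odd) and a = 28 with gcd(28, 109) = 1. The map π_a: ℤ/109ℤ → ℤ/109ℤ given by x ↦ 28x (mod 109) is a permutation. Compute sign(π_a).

+1

Orbit of 46 under x↦28x: [46, 89, 94, 16, 12, 9, 34]… (length divides ord_109(28)).
Cycle lengths of π_28 on ℤ/109ℤ: [54, 54, 1]; 3 cycles in total.
With 3 cycles on 109 points, sign = (−1)^{109−3} = +1.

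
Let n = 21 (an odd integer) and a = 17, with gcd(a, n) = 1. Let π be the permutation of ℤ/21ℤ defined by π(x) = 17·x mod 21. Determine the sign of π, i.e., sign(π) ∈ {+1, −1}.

+1

Trace 20: π^k(20) = [20, 4, 5, 1, 17, 16] for k=0..5.
Cycle lengths of π_17 on ℤ/21ℤ: [6, 6, 6, 2, 1]; 5 cycles in total.
sign(π) = (−1)^{n − #cycles} = (−1)^{21−5} = (−1)^16 = +1.
(17|21)_J = +1 (Zolotarev's lemma cross-check).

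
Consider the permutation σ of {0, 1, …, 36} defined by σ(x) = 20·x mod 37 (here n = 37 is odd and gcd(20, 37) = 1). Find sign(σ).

-1

Start at x=17: 17 → 7 → 29 → 25 → 19 → 10 → 15 → … (one orbit).
Cycle lengths of π_20 on ℤ/37ℤ: [36, 1]; 2 cycles in total.
37 − 2 = 35 transpositions; sign(π) = (−1)^35 = -1.
(20|37)_J = -1 (Zolotarev's lemma cross-check).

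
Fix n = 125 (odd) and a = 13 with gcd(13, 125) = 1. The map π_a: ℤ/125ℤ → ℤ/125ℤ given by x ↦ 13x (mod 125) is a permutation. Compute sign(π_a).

Orbit of 53 under x↦13x: [53, 64, 82, 66, 108, 29, 2]… (length divides ord_125(13)).
Cycle lengths of π_13 on ℤ/125ℤ: [100, 20, 4, 1]; 4 cycles in total.
Σ(ℓ_i−1) = 125−4 = 121; sign = (−1)^121 = -1.
(13|125)_J = -1 (Zolotarev's lemma cross-check).

-1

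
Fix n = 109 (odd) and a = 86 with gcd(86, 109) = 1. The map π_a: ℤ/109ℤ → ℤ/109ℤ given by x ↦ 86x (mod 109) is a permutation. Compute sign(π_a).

Start at x=105: 105 → 92 → 64 → 54 → 66 → 8 → 34 → … (one orbit).
π_86 has 4 disjoint cycles with lengths [36, 36, 36, 1] on {0,…,108}.
n − c = 109 − 4 = 105; sign = (−1)^105 = -1.

-1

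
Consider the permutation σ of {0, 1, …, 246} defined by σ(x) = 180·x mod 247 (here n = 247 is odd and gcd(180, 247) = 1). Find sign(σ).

Start at x=80: 80 → 74 → 229 → 218 → 214 → 235 → 63 → … (one orbit).
The orbit structure of x ↦ 180x mod 247: 10 orbits of sizes [36, 36, 36, 36, 36, 36, 12, 9, 9, 1].
n − c = 247 − 10 = 237; sign = (−1)^237 = -1.

-1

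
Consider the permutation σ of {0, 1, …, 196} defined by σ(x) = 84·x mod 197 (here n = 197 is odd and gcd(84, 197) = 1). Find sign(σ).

Start at x=33: 33 → 14 → 191 → 87 → 19 → 20 → 104 → … (one orbit).
π_84 has 8 disjoint cycles with lengths [28, 28, 28, 28, 28, 28, 28, 1] on {0,…,196}.
197 − 8 = 189 transpositions; sign(π) = (−1)^189 = -1.
Via Zolotarev, sign(π_{84}) = (84|197) = -1.

-1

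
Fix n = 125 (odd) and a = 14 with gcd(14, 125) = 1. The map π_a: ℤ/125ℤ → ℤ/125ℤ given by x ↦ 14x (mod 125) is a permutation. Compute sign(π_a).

Start at x=71: 71 → 119 → 41 → 74 → 36 → 4 → 56 → … (one orbit).
Cycle type of π: 50×2 + 10×2 + 2×2 + 1; total 7 cycles.
With 7 cycles on 125 points, sign = (−1)^{125−7} = +1.
The Jacobi symbol (14|125) = +1 (Zolotarev) agrees.

+1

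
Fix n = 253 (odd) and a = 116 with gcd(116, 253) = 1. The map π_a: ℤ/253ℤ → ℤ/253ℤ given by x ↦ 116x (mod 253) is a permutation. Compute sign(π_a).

Orbit of 116 under x↦116x: [116, 47, 139, 185, 208, 93, 162]… (length divides ord_253(116)).
Decompose π into cycles: lengths [10, 10, 10, 10, 10, 10, 10, 10, 10, 10, 10, 10, 10, 10, 10, 10, 10, 10, 10, 10, 10, 10, 10, 1, 1, 1, 1, 1, 1, 1, 1, 1, 1, 1, 1, 1, 1, 1, 1, 1, 1, 1, 1, 1, 1, 1] (46 cycles, including the fixed point 0).
n − c = 253 − 46 = 207; sign = (−1)^207 = -1.
Check: (116/253) = -1 by Zolotarev.

-1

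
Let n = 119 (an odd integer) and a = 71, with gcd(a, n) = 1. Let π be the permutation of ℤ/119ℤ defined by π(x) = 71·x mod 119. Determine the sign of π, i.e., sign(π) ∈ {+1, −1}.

-1

Trace 71: π^k(71) = [71, 43, 78, 64, 22, 15, 113] for k=0..6.
Decompose π into cycles: lengths [16, 16, 16, 16, 16, 16, 16, 1, 1, 1, 1, 1, 1, 1] (14 cycles, including the fixed point 0).
n − c = 119 − 14 = 105; sign = (−1)^105 = -1.
Zolotarev: (71|119) = -1, matching the cycle-count sign.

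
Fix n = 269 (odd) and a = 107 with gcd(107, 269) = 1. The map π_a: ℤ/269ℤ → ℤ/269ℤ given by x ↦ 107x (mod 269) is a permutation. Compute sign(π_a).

-1

Orbit of 227 under x↦107x: [227, 79, 114, 93, 267, 55, 236]… (length divides ord_269(107)).
Decompose π into cycles: lengths [268, 1] (2 cycles, including the fixed point 0).
Σ(ℓ_i−1) = 269−2 = 267; sign = (−1)^267 = -1.
Zolotarev: (107|269) = -1, matching the cycle-count sign.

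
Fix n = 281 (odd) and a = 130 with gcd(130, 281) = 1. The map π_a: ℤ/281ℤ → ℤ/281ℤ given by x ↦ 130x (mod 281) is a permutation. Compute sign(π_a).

Start at x=274: 274 → 214 → 1 → 130 → 40 → 142 → 195 → … (one orbit).
Cycle type of π: 40×7 + 1; total 8 cycles.
sign(π) = (−1)^{n − #cycles} = (−1)^{281−8} = (−1)^273 = -1.
Check: (130/281) = -1 by Zolotarev.

-1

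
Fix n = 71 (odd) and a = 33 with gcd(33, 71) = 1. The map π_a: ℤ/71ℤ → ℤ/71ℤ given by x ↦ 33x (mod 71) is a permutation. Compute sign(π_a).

-1

Start at x=2: 2 → 66 → 48 → 22 → 16 → 31 → 29 → … (one orbit).
Cycle lengths of π_33 on ℤ/71ℤ: [70, 1]; 2 cycles in total.
sign(π) = (−1)^{n − #cycles} = (−1)^{71−2} = (−1)^69 = -1.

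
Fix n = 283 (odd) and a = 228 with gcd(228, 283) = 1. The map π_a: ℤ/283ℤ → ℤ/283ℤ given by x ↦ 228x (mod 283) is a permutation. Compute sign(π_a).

+1

Trace 90: π^k(90) = [90, 144, 4, 63, 214, 116, 129] for k=0..6.
Decompose π into cycles: lengths [141, 141, 1] (3 cycles, including the fixed point 0).
3 cycles on 283: each ℓ→(−1)^(ℓ−1), product (−1)^280 = +1.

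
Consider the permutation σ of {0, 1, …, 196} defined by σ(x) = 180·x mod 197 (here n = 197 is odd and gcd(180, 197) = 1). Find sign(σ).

Start at x=76: 76 → 87 → 97 → 124 → 59 → 179 → 109 → … (one orbit).
Decompose π into cycles: lengths [196, 1] (2 cycles, including the fixed point 0).
Σ(ℓ_i−1) = 197−2 = 195; sign = (−1)^195 = -1.

-1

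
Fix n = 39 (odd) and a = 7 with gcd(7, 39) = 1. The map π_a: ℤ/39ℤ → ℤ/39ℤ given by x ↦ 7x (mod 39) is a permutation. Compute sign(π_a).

-1

Start at x=19: 19 → 16 → 34 → 4 → 28 → 1 → 7 → … (one orbit).
Cycle lengths of π_7 on ℤ/39ℤ: [12, 12, 12, 1, 1, 1]; 6 cycles in total.
Σ(ℓ_i−1) = 39−6 = 33; sign = (−1)^33 = -1.
Zolotarev: (7|39) = -1, matching the cycle-count sign.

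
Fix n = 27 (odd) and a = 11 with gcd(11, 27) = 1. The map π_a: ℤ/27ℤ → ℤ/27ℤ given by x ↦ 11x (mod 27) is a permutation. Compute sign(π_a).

-1

Orbit of 16 under x↦11x: [16, 14, 19, 20, 4, 17, 25]… (length divides ord_27(11)).
Cycle type of π: 18 + 6 + 2 + 1; total 4 cycles.
Σ(ℓ_i−1) = 27−4 = 23; sign = (−1)^23 = -1.
Check: (11/27) = -1 by Zolotarev.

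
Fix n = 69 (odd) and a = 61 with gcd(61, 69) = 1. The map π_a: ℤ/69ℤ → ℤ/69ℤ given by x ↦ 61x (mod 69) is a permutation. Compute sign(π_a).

-1

Start at x=7: 7 → 13 → 34 → 4 → 37 → 49 → 22 → … (one orbit).
Decompose π into cycles: lengths [22, 22, 22, 1, 1, 1] (6 cycles, including the fixed point 0).
69 − 6 = 63 transpositions; sign(π) = (−1)^63 = -1.
Zolotarev: (61|69) = -1, matching the cycle-count sign.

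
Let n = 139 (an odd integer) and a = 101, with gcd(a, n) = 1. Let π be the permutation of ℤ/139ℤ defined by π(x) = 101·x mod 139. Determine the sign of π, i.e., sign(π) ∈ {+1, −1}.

-1

Trace 94: π^k(94) = [94, 42, 72, 44, 135, 13, 62] for k=0..6.
The orbit structure of x ↦ 101x mod 139: 2 orbits of sizes [138, 1].
2 cycles on 139: each ℓ→(−1)^(ℓ−1), product (−1)^137 = -1.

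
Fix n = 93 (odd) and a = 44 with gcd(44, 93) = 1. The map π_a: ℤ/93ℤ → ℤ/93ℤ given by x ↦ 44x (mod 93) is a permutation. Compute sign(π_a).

+1

Start at x=89: 89 → 10 → 68 → 16 → 53 → 7 → 29 → … (one orbit).
5 cycles of lengths [30, 30, 30, 2, 1].
With 5 cycles on 93 points, sign = (−1)^{93−5} = +1.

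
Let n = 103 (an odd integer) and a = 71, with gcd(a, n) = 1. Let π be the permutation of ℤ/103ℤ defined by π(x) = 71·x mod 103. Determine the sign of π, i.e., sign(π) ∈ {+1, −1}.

Trace 46: π^k(46) = [46, 73, 33, 77, 8, 53, 55] for k=0..6.
Cycle lengths of π_71 on ℤ/103ℤ: [102, 1]; 2 cycles in total.
103 − 2 = 101 transpositions; sign(π) = (−1)^101 = -1.

-1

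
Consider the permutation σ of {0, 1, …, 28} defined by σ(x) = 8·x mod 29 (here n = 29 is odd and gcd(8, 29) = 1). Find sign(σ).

Start at x=11: 11 → 1 → 8 → 6 → 19 → 7 → 27 → … (one orbit).
Cycle lengths of π_8 on ℤ/29ℤ: [28, 1]; 2 cycles in total.
2 cycles on 29: each ℓ→(−1)^(ℓ−1), product (−1)^27 = -1.

-1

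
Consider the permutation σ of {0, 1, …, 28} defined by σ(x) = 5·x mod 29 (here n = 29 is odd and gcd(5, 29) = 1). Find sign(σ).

Trace 1: π^k(1) = [1, 5, 25, 9, 16, 22, 23] for k=0..6.
3 cycles of lengths [14, 14, 1].
With 3 cycles on 29 points, sign = (−1)^{29−3} = +1.
Check: (5/29) = +1 by Zolotarev.

+1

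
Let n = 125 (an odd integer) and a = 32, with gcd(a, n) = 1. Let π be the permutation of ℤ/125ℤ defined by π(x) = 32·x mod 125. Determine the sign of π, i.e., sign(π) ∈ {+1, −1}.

-1

Trace 57: π^k(57) = [57, 74, 118, 26, 82, 124, 93] for k=0..6.
Decompose π into cycles: lengths [20, 20, 20, 20, 20, 4, 4, 4, 4, 4, 4, 1] (12 cycles, including the fixed point 0).
Σ(ℓ_i−1) = 125−12 = 113; sign = (−1)^113 = -1.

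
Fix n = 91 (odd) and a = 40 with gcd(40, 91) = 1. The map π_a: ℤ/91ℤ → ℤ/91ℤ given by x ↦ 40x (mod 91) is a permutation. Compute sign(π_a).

-1

Trace 53: π^k(53) = [53, 27, 79, 66, 1, 40] for k=0..5.
26 cycles of lengths [6, 6, 6, 6, 6, 6, 6, 6, 6, 6, 6, 6, 6, 1, 1, 1, 1, 1, 1, 1, 1, 1, 1, 1, 1, 1].
91 − 26 = 65 transpositions; sign(π) = (−1)^65 = -1.
(40|91)_J = -1 (Zolotarev's lemma cross-check).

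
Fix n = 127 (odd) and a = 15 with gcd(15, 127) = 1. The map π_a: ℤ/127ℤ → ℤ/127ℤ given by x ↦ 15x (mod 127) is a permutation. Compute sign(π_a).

+1

Start at x=122: 122 → 52 → 18 → 16 → 113 → 44 → 25 → … (one orbit).
Decompose π into cycles: lengths [63, 63, 1] (3 cycles, including the fixed point 0).
With 3 cycles on 127 points, sign = (−1)^{127−3} = +1.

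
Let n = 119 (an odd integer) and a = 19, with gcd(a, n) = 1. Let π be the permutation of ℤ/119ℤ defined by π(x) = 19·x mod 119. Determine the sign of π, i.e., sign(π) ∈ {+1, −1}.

Trace 59: π^k(59) = [59, 50, 117, 81, 111, 86, 87] for k=0..6.
8 cycles of lengths [24, 24, 24, 24, 8, 8, 6, 1].
119 − 8 = 111 transpositions; sign(π) = (−1)^111 = -1.

-1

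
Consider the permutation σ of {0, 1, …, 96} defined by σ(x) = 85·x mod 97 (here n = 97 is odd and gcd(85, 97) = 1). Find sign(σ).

Trace 79: π^k(79) = [79, 22, 27, 64, 8, 1, 85] for k=0..6.
Cycle type of π: 16×6 + 1; total 7 cycles.
Σ(ℓ_i−1) = 97−7 = 90; sign = (−1)^90 = +1.

+1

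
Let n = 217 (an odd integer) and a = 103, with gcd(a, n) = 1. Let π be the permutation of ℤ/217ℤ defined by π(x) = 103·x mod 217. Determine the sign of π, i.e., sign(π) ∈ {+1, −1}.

-1

Orbit of 193 under x↦103x: [193, 132, 142, 87, 64, 82, 200]… (length divides ord_217(103)).
The orbit structure of x ↦ 103x mod 217: 10 orbits of sizes [30, 30, 30, 30, 30, 30, 15, 15, 6, 1].
Σ(ℓ_i−1) = 217−10 = 207; sign = (−1)^207 = -1.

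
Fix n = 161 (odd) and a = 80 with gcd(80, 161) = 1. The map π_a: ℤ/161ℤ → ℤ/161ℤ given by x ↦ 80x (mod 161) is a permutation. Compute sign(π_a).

Start at x=78: 78 → 122 → 100 → 111 → 25 → 68 → 127 → … (one orbit).
Cycle lengths of π_80 on ℤ/161ℤ: [66, 66, 22, 6, 1]; 5 cycles in total.
Σ(ℓ_i−1) = 161−5 = 156; sign = (−1)^156 = +1.
(80|161)_J = +1 (Zolotarev's lemma cross-check).

+1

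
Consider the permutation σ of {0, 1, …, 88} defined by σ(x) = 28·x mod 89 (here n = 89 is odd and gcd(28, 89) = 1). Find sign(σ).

Orbit of 32 under x↦28x: [32, 6, 79, 76, 81, 43, 47]… (length divides ord_89(28)).
Decompose π into cycles: lengths [88, 1] (2 cycles, including the fixed point 0).
89 − 2 = 87 transpositions; sign(π) = (−1)^87 = -1.
Zolotarev: (28|89) = -1, matching the cycle-count sign.

-1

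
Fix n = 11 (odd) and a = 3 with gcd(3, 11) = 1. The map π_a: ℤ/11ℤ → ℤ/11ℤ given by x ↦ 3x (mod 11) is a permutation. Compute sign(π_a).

+1

Orbit of 9 under x↦3x: [9, 5, 4, 1, 3]… (length divides ord_11(3)).
π_3 has 3 disjoint cycles with lengths [5, 5, 1] on {0,…,10}.
11 − 3 = 8 transpositions; sign(π) = (−1)^8 = +1.
The Jacobi symbol (3|11) = +1 (Zolotarev) agrees.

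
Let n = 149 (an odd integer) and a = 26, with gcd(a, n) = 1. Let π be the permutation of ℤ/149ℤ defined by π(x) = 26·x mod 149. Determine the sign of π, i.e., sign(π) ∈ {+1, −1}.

Orbit of 5 under x↦26x: [5, 130, 102, 119, 114, 133, 31]… (length divides ord_149(26)).
Decompose π into cycles: lengths [74, 74, 1] (3 cycles, including the fixed point 0).
Σ(ℓ_i−1) = 149−3 = 146; sign = (−1)^146 = +1.
Via Zolotarev, sign(π_{26}) = (26|149) = +1.

+1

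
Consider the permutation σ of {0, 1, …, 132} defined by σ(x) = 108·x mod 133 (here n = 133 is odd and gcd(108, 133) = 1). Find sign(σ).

+1

Start at x=132: 132 → 25 → 40 → 64 → 129 → 100 → 27 → … (one orbit).
Decompose π into cycles: lengths [18, 18, 18, 18, 18, 18, 18, 6, 1] (9 cycles, including the fixed point 0).
133 − 9 = 124 transpositions; sign(π) = (−1)^124 = +1.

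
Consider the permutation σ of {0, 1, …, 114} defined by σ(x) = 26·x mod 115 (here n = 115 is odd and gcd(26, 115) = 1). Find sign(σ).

+1

Orbit of 31 under x↦26x: [31, 1, 26, 101, 96, 81, 36]… (length divides ord_115(26)).
Cycle lengths of π_26 on ℤ/115ℤ: [11, 11, 11, 11, 11, 11, 11, 11, 11, 11, 1, 1, 1, 1, 1]; 15 cycles in total.
sign(π) = (−1)^{n − #cycles} = (−1)^{115−15} = (−1)^100 = +1.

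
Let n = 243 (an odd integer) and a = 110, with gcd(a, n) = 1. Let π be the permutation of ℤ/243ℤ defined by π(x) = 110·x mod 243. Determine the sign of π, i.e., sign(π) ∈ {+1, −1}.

Trace 212: π^k(212) = [212, 235, 92, 157, 17, 169, 122] for k=0..6.
Cycle type of π: 162 + 54 + 18 + 6 + 2 + 1; total 6 cycles.
6 cycles on 243: each ℓ→(−1)^(ℓ−1), product (−1)^237 = -1.
The Jacobi symbol (110|243) = -1 (Zolotarev) agrees.

-1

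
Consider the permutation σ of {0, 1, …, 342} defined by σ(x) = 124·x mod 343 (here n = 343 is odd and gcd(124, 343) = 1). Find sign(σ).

Start at x=177: 177 → 339 → 190 → 236 → 109 → 139 → 86 → … (one orbit).
The orbit structure of x ↦ 124x mod 343: 4 orbits of sizes [294, 42, 6, 1].
4 cycles on 343: each ℓ→(−1)^(ℓ−1), product (−1)^339 = -1.
Check: (124/343) = -1 by Zolotarev.

-1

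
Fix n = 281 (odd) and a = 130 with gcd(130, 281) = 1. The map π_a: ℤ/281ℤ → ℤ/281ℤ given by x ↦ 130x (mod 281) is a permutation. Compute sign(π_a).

-1

Orbit of 191 under x↦130x: [191, 102, 53, 146, 153, 220, 219]… (length divides ord_281(130)).
The orbit structure of x ↦ 130x mod 281: 8 orbits of sizes [40, 40, 40, 40, 40, 40, 40, 1].
n − c = 281 − 8 = 273; sign = (−1)^273 = -1.
Via Zolotarev, sign(π_{130}) = (130|281) = -1.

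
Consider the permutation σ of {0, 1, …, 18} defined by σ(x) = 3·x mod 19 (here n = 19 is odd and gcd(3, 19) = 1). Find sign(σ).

Start at x=6: 6 → 18 → 16 → 10 → 11 → 14 → 4 → … (one orbit).
The orbit structure of x ↦ 3x mod 19: 2 orbits of sizes [18, 1].
With 2 cycles on 19 points, sign = (−1)^{19−2} = -1.
Check: (3/19) = -1 by Zolotarev.

-1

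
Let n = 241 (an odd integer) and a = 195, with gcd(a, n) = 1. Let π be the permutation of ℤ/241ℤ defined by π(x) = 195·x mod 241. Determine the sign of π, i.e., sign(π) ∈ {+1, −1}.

-1

Start at x=172: 172 → 41 → 42 → 237 → 184 → 212 → 129 → … (one orbit).
Cycle type of π: 240 + 1; total 2 cycles.
n − c = 241 − 2 = 239; sign = (−1)^239 = -1.
(195|241)_J = -1 (Zolotarev's lemma cross-check).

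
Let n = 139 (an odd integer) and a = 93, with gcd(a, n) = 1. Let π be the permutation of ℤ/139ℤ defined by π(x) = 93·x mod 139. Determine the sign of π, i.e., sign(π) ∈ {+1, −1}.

Trace 42: π^k(42) = [42, 14, 51, 17, 52, 110, 83] for k=0..6.
Decompose π into cycles: lengths [138, 1] (2 cycles, including the fixed point 0).
2 cycles on 139: each ℓ→(−1)^(ℓ−1), product (−1)^137 = -1.
Zolotarev: (93|139) = -1, matching the cycle-count sign.

-1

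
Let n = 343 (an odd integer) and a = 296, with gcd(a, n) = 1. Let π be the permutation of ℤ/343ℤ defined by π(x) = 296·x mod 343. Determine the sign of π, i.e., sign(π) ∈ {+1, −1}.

+1

Orbit of 79 under x↦296x: [79, 60, 267, 142, 186, 176, 303]… (length divides ord_343(296)).
The orbit structure of x ↦ 296x mod 343: 7 orbits of sizes [147, 147, 21, 21, 3, 3, 1].
Σ(ℓ_i−1) = 343−7 = 336; sign = (−1)^336 = +1.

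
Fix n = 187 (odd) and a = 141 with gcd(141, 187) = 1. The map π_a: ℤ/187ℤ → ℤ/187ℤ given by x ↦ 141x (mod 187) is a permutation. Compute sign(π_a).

-1

Trace 27: π^k(27) = [27, 67, 97, 26, 113, 38, 122] for k=0..6.
Cycle type of π: 80×2 + 16 + 5×2 + 1; total 6 cycles.
sign(π) = (−1)^{n − #cycles} = (−1)^{187−6} = (−1)^181 = -1.
The Jacobi symbol (141|187) = -1 (Zolotarev) agrees.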